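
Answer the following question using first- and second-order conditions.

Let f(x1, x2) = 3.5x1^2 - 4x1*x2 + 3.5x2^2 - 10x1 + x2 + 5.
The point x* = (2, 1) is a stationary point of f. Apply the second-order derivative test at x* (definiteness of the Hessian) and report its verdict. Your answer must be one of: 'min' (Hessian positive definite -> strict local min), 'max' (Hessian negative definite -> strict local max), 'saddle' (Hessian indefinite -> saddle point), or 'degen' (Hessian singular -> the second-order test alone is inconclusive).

Compute the Hessian H = grad^2 f:
  H = [[7, -4], [-4, 7]]
Verify stationarity: grad f(x*) = H x* + g = (0, 0).
Eigenvalues of H: 3, 11.
Both eigenvalues > 0, so H is positive definite -> x* is a strict local min.

min


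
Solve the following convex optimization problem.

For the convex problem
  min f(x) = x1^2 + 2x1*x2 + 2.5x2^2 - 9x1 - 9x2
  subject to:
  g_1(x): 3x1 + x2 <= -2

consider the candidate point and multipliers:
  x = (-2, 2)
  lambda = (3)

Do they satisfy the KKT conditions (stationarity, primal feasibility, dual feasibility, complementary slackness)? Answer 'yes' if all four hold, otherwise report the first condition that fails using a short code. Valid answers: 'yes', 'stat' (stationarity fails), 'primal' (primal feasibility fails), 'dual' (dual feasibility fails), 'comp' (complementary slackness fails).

Gradient of f: grad f(x) = Q x + c = (-9, -3)
Constraint values g_i(x) = a_i^T x - b_i:
  g_1((-2, 2)) = -2
Stationarity residual: grad f(x) + sum_i lambda_i a_i = (0, 0)
  -> stationarity OK
Primal feasibility (all g_i <= 0): OK
Dual feasibility (all lambda_i >= 0): OK
Complementary slackness (lambda_i * g_i(x) = 0 for all i): FAILS

Verdict: the first failing condition is complementary_slackness -> comp.

comp


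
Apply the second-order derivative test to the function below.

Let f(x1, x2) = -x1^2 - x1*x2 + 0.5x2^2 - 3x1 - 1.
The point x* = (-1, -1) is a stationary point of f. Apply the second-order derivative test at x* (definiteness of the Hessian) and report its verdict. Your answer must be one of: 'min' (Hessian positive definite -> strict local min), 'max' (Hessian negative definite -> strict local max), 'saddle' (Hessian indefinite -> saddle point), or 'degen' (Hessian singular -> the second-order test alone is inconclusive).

Compute the Hessian H = grad^2 f:
  H = [[-2, -1], [-1, 1]]
Verify stationarity: grad f(x*) = H x* + g = (0, 0).
Eigenvalues of H: -2.3028, 1.3028.
Eigenvalues have mixed signs, so H is indefinite -> x* is a saddle point.

saddle


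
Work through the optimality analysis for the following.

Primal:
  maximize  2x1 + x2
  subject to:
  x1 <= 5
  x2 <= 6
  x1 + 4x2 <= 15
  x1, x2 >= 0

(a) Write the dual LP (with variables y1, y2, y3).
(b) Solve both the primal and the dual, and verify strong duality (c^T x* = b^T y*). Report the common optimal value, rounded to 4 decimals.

The standard primal-dual pair for 'max c^T x s.t. A x <= b, x >= 0' is:
  Dual:  min b^T y  s.t.  A^T y >= c,  y >= 0.

So the dual LP is:
  minimize  5y1 + 6y2 + 15y3
  subject to:
    y1 + y3 >= 2
    y2 + 4y3 >= 1
    y1, y2, y3 >= 0

Solving the primal: x* = (5, 2.5).
  primal value c^T x* = 12.5.
Solving the dual: y* = (1.75, 0, 0.25).
  dual value b^T y* = 12.5.
Strong duality: c^T x* = b^T y*. Confirmed.

12.5


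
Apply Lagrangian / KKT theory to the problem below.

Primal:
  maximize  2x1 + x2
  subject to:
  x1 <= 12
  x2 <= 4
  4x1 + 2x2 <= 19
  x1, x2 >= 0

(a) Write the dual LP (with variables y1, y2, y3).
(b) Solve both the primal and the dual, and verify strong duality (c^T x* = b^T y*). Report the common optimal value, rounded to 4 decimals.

The standard primal-dual pair for 'max c^T x s.t. A x <= b, x >= 0' is:
  Dual:  min b^T y  s.t.  A^T y >= c,  y >= 0.

So the dual LP is:
  minimize  12y1 + 4y2 + 19y3
  subject to:
    y1 + 4y3 >= 2
    y2 + 2y3 >= 1
    y1, y2, y3 >= 0

Solving the primal: x* = (4.75, 0).
  primal value c^T x* = 9.5.
Solving the dual: y* = (0, 0, 0.5).
  dual value b^T y* = 9.5.
Strong duality: c^T x* = b^T y*. Confirmed.

9.5


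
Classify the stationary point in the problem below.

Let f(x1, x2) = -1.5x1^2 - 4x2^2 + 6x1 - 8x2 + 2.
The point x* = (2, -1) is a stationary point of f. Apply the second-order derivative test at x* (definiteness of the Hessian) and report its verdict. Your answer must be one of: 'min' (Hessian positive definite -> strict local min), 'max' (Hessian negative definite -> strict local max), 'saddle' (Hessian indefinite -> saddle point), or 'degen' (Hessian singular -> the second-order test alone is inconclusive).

Compute the Hessian H = grad^2 f:
  H = [[-3, 0], [0, -8]]
Verify stationarity: grad f(x*) = H x* + g = (0, 0).
Eigenvalues of H: -8, -3.
Both eigenvalues < 0, so H is negative definite -> x* is a strict local max.

max


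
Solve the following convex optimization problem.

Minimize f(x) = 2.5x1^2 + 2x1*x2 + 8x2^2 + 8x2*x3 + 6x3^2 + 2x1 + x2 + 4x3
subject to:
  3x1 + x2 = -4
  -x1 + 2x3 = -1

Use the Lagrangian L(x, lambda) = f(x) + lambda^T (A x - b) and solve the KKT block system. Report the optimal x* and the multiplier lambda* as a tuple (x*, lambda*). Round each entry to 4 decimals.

Form the Lagrangian:
  L(x, lambda) = (1/2) x^T Q x + c^T x + lambda^T (A x - b)
Stationarity (grad_x L = 0): Q x + c + A^T lambda = 0.
Primal feasibility: A x = b.

This gives the KKT block system:
  [ Q   A^T ] [ x     ]   [-c ]
  [ A    0  ] [ lambda ] = [ b ]

Solving the linear system:
  x*      = (-1.5345, 0.6034, -1.2672)
  lambda* = (2.5517, 3.1897)
  f(x*)   = 2.931

x* = (-1.5345, 0.6034, -1.2672), lambda* = (2.5517, 3.1897)


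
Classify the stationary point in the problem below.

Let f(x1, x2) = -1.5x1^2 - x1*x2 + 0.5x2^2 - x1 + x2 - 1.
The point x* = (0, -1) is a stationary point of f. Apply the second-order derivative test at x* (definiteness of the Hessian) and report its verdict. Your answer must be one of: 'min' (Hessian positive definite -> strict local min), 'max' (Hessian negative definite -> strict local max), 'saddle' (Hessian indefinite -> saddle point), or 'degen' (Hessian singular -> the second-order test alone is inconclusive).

Compute the Hessian H = grad^2 f:
  H = [[-3, -1], [-1, 1]]
Verify stationarity: grad f(x*) = H x* + g = (0, 0).
Eigenvalues of H: -3.2361, 1.2361.
Eigenvalues have mixed signs, so H is indefinite -> x* is a saddle point.

saddle


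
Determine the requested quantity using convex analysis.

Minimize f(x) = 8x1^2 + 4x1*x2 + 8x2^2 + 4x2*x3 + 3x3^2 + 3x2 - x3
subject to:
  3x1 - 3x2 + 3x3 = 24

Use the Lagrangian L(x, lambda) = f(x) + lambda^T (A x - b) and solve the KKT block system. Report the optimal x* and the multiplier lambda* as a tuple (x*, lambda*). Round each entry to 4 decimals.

Form the Lagrangian:
  L(x, lambda) = (1/2) x^T Q x + c^T x + lambda^T (A x - b)
Stationarity (grad_x L = 0): Q x + c + A^T lambda = 0.
Primal feasibility: A x = b.

This gives the KKT block system:
  [ Q   A^T ] [ x     ]   [-c ]
  [ A    0  ] [ lambda ] = [ b ]

Solving the linear system:
  x*      = (1.4712, -2.4391, 4.0897)
  lambda* = (-4.594)
  f(x*)   = 49.4247

x* = (1.4712, -2.4391, 4.0897), lambda* = (-4.594)


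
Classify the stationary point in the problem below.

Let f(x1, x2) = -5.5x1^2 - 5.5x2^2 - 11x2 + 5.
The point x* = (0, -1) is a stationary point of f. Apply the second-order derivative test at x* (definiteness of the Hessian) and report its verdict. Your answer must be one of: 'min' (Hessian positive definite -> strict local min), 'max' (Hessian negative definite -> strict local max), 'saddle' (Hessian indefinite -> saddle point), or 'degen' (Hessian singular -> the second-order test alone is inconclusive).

Compute the Hessian H = grad^2 f:
  H = [[-11, 0], [0, -11]]
Verify stationarity: grad f(x*) = H x* + g = (0, 0).
Eigenvalues of H: -11, -11.
Both eigenvalues < 0, so H is negative definite -> x* is a strict local max.

max


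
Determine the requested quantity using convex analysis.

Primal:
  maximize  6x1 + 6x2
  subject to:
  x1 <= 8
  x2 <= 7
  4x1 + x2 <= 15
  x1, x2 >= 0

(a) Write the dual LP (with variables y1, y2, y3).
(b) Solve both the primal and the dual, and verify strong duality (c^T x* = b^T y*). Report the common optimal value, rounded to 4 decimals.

The standard primal-dual pair for 'max c^T x s.t. A x <= b, x >= 0' is:
  Dual:  min b^T y  s.t.  A^T y >= c,  y >= 0.

So the dual LP is:
  minimize  8y1 + 7y2 + 15y3
  subject to:
    y1 + 4y3 >= 6
    y2 + y3 >= 6
    y1, y2, y3 >= 0

Solving the primal: x* = (2, 7).
  primal value c^T x* = 54.
Solving the dual: y* = (0, 4.5, 1.5).
  dual value b^T y* = 54.
Strong duality: c^T x* = b^T y*. Confirmed.

54


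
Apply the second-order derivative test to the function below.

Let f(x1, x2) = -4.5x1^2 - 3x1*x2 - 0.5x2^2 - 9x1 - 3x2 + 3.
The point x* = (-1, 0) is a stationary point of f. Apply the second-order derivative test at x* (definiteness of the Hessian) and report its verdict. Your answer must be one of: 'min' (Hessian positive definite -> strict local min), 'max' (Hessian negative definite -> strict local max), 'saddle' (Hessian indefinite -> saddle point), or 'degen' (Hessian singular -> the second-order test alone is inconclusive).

Compute the Hessian H = grad^2 f:
  H = [[-9, -3], [-3, -1]]
Verify stationarity: grad f(x*) = H x* + g = (0, 0).
Eigenvalues of H: -10, 0.
H has a zero eigenvalue (singular; negative semidefinite but not definite), so H is neither positive definite, negative definite, nor indefinite. The second-order test alone is inconclusive -> degen.
(Indeed, f is constant along the null direction of H through x*, so x* is not a strict local extremum.)

degen


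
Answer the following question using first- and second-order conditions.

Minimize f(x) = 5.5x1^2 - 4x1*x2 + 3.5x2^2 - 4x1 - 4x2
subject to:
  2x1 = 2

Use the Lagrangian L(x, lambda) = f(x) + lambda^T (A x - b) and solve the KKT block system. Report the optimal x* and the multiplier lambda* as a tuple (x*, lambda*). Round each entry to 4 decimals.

Form the Lagrangian:
  L(x, lambda) = (1/2) x^T Q x + c^T x + lambda^T (A x - b)
Stationarity (grad_x L = 0): Q x + c + A^T lambda = 0.
Primal feasibility: A x = b.

This gives the KKT block system:
  [ Q   A^T ] [ x     ]   [-c ]
  [ A    0  ] [ lambda ] = [ b ]

Solving the linear system:
  x*      = (1, 1.1429)
  lambda* = (-1.2143)
  f(x*)   = -3.0714

x* = (1, 1.1429), lambda* = (-1.2143)


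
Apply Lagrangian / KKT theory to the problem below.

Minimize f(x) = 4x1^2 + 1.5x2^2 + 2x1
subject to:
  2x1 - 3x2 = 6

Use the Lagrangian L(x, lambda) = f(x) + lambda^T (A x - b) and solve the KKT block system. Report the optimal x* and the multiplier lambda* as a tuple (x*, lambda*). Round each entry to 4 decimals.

Form the Lagrangian:
  L(x, lambda) = (1/2) x^T Q x + c^T x + lambda^T (A x - b)
Stationarity (grad_x L = 0): Q x + c + A^T lambda = 0.
Primal feasibility: A x = b.

This gives the KKT block system:
  [ Q   A^T ] [ x     ]   [-c ]
  [ A    0  ] [ lambda ] = [ b ]

Solving the linear system:
  x*      = (0.2143, -1.8571)
  lambda* = (-1.8571)
  f(x*)   = 5.7857

x* = (0.2143, -1.8571), lambda* = (-1.8571)


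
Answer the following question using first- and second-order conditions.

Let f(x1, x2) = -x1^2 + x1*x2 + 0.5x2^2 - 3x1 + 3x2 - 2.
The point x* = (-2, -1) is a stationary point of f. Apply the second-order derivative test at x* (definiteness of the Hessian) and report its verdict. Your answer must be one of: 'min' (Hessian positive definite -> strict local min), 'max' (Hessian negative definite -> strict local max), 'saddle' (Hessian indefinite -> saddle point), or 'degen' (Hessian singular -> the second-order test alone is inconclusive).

Compute the Hessian H = grad^2 f:
  H = [[-2, 1], [1, 1]]
Verify stationarity: grad f(x*) = H x* + g = (0, 0).
Eigenvalues of H: -2.3028, 1.3028.
Eigenvalues have mixed signs, so H is indefinite -> x* is a saddle point.

saddle


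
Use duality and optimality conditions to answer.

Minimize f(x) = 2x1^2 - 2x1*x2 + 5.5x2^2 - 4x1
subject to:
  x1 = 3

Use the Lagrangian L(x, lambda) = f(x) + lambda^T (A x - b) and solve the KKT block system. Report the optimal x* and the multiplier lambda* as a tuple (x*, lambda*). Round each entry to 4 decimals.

Form the Lagrangian:
  L(x, lambda) = (1/2) x^T Q x + c^T x + lambda^T (A x - b)
Stationarity (grad_x L = 0): Q x + c + A^T lambda = 0.
Primal feasibility: A x = b.

This gives the KKT block system:
  [ Q   A^T ] [ x     ]   [-c ]
  [ A    0  ] [ lambda ] = [ b ]

Solving the linear system:
  x*      = (3, 0.5455)
  lambda* = (-6.9091)
  f(x*)   = 4.3636

x* = (3, 0.5455), lambda* = (-6.9091)


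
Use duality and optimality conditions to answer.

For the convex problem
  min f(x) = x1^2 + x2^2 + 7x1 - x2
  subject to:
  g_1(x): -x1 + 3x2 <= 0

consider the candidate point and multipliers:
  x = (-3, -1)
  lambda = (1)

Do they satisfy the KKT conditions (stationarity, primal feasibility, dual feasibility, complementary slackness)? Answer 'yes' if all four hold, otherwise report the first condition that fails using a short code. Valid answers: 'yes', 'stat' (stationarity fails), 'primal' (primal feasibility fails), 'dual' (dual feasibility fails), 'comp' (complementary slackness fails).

Gradient of f: grad f(x) = Q x + c = (1, -3)
Constraint values g_i(x) = a_i^T x - b_i:
  g_1((-3, -1)) = 0
Stationarity residual: grad f(x) + sum_i lambda_i a_i = (0, 0)
  -> stationarity OK
Primal feasibility (all g_i <= 0): OK
Dual feasibility (all lambda_i >= 0): OK
Complementary slackness (lambda_i * g_i(x) = 0 for all i): OK

Verdict: yes, KKT holds.

yes


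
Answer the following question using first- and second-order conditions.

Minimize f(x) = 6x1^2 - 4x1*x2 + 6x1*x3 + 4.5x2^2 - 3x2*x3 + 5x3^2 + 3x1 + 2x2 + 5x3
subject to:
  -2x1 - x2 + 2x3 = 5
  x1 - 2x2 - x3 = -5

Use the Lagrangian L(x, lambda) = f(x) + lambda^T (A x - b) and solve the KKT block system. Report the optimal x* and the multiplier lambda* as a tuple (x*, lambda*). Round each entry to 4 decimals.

Form the Lagrangian:
  L(x, lambda) = (1/2) x^T Q x + c^T x + lambda^T (A x - b)
Stationarity (grad_x L = 0): Q x + c + A^T lambda = 0.
Primal feasibility: A x = b.

This gives the KKT block system:
  [ Q   A^T ] [ x     ]   [-c ]
  [ A    0  ] [ lambda ] = [ b ]

Solving the linear system:
  x*      = (-1.4412, 1, 1.5588)
  lambda* = (-1.1588, 6.6235)
  f(x*)   = 22.1912

x* = (-1.4412, 1, 1.5588), lambda* = (-1.1588, 6.6235)


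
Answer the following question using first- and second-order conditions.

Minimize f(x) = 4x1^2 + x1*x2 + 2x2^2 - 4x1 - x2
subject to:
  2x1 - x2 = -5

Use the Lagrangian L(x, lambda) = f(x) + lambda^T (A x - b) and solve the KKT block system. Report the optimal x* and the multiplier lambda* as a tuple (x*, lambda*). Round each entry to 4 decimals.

Form the Lagrangian:
  L(x, lambda) = (1/2) x^T Q x + c^T x + lambda^T (A x - b)
Stationarity (grad_x L = 0): Q x + c + A^T lambda = 0.
Primal feasibility: A x = b.

This gives the KKT block system:
  [ Q   A^T ] [ x     ]   [-c ]
  [ A    0  ] [ lambda ] = [ b ]

Solving the linear system:
  x*      = (-1.3929, 2.2143)
  lambda* = (6.4643)
  f(x*)   = 17.8393

x* = (-1.3929, 2.2143), lambda* = (6.4643)


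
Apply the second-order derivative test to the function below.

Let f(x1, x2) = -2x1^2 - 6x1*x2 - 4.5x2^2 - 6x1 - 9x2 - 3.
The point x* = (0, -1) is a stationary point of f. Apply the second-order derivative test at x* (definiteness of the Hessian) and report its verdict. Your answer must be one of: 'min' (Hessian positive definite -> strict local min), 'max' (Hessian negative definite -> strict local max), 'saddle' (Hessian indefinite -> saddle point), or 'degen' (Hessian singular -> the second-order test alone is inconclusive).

Compute the Hessian H = grad^2 f:
  H = [[-4, -6], [-6, -9]]
Verify stationarity: grad f(x*) = H x* + g = (0, 0).
Eigenvalues of H: -13, 0.
H has a zero eigenvalue (singular; negative semidefinite but not definite), so H is neither positive definite, negative definite, nor indefinite. The second-order test alone is inconclusive -> degen.
(Indeed, f is constant along the null direction of H through x*, so x* is not a strict local extremum.)

degen


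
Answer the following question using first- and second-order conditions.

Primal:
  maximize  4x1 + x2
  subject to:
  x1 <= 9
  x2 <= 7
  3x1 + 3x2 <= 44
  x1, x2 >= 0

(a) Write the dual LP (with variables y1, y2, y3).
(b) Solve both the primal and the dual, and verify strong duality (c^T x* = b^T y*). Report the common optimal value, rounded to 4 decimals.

The standard primal-dual pair for 'max c^T x s.t. A x <= b, x >= 0' is:
  Dual:  min b^T y  s.t.  A^T y >= c,  y >= 0.

So the dual LP is:
  minimize  9y1 + 7y2 + 44y3
  subject to:
    y1 + 3y3 >= 4
    y2 + 3y3 >= 1
    y1, y2, y3 >= 0

Solving the primal: x* = (9, 5.6667).
  primal value c^T x* = 41.6667.
Solving the dual: y* = (3, 0, 0.3333).
  dual value b^T y* = 41.6667.
Strong duality: c^T x* = b^T y*. Confirmed.

41.6667


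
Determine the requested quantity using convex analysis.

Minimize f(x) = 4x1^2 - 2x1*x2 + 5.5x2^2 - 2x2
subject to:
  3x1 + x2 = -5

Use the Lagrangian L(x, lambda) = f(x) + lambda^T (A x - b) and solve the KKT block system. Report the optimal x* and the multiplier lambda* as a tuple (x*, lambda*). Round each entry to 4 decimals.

Form the Lagrangian:
  L(x, lambda) = (1/2) x^T Q x + c^T x + lambda^T (A x - b)
Stationarity (grad_x L = 0): Q x + c + A^T lambda = 0.
Primal feasibility: A x = b.

This gives the KKT block system:
  [ Q   A^T ] [ x     ]   [-c ]
  [ A    0  ] [ lambda ] = [ b ]

Solving the linear system:
  x*      = (-1.521, -0.437)
  lambda* = (3.7647)
  f(x*)   = 9.8487

x* = (-1.521, -0.437), lambda* = (3.7647)


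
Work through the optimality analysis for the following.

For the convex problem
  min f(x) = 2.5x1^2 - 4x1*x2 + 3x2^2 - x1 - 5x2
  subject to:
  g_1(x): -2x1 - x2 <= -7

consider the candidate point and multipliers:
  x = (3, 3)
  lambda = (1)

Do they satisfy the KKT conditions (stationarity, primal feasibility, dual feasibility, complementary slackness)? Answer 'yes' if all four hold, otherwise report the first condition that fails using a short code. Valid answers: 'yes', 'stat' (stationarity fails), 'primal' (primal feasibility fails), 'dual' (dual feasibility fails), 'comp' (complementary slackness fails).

Gradient of f: grad f(x) = Q x + c = (2, 1)
Constraint values g_i(x) = a_i^T x - b_i:
  g_1((3, 3)) = -2
Stationarity residual: grad f(x) + sum_i lambda_i a_i = (0, 0)
  -> stationarity OK
Primal feasibility (all g_i <= 0): OK
Dual feasibility (all lambda_i >= 0): OK
Complementary slackness (lambda_i * g_i(x) = 0 for all i): FAILS

Verdict: the first failing condition is complementary_slackness -> comp.

comp


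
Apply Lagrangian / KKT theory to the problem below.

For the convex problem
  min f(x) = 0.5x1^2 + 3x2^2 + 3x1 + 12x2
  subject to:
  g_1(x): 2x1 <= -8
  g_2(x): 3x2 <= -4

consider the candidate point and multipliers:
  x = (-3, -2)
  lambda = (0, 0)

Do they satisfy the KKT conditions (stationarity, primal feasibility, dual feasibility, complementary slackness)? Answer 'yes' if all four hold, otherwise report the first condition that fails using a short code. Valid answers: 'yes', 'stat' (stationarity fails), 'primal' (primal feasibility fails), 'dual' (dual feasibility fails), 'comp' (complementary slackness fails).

Gradient of f: grad f(x) = Q x + c = (0, 0)
Constraint values g_i(x) = a_i^T x - b_i:
  g_1((-3, -2)) = 2
  g_2((-3, -2)) = -2
Stationarity residual: grad f(x) + sum_i lambda_i a_i = (0, 0)
  -> stationarity OK
Primal feasibility (all g_i <= 0): FAILS
Dual feasibility (all lambda_i >= 0): OK
Complementary slackness (lambda_i * g_i(x) = 0 for all i): OK

Verdict: the first failing condition is primal_feasibility -> primal.

primal


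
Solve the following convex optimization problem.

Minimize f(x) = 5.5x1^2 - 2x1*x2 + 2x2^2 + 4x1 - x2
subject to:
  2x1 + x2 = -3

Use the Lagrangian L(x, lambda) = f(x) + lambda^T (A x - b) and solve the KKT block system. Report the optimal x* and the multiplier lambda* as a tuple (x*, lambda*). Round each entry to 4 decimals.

Form the Lagrangian:
  L(x, lambda) = (1/2) x^T Q x + c^T x + lambda^T (A x - b)
Stationarity (grad_x L = 0): Q x + c + A^T lambda = 0.
Primal feasibility: A x = b.

This gives the KKT block system:
  [ Q   A^T ] [ x     ]   [-c ]
  [ A    0  ] [ lambda ] = [ b ]

Solving the linear system:
  x*      = (-1.0286, -0.9429)
  lambda* = (2.7143)
  f(x*)   = 2.4857

x* = (-1.0286, -0.9429), lambda* = (2.7143)


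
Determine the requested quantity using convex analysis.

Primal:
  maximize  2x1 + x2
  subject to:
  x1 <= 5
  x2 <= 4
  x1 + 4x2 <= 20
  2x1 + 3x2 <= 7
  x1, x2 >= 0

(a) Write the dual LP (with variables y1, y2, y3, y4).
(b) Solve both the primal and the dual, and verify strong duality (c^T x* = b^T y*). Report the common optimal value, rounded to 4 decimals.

The standard primal-dual pair for 'max c^T x s.t. A x <= b, x >= 0' is:
  Dual:  min b^T y  s.t.  A^T y >= c,  y >= 0.

So the dual LP is:
  minimize  5y1 + 4y2 + 20y3 + 7y4
  subject to:
    y1 + y3 + 2y4 >= 2
    y2 + 4y3 + 3y4 >= 1
    y1, y2, y3, y4 >= 0

Solving the primal: x* = (3.5, 0).
  primal value c^T x* = 7.
Solving the dual: y* = (0, 0, 0, 1).
  dual value b^T y* = 7.
Strong duality: c^T x* = b^T y*. Confirmed.

7


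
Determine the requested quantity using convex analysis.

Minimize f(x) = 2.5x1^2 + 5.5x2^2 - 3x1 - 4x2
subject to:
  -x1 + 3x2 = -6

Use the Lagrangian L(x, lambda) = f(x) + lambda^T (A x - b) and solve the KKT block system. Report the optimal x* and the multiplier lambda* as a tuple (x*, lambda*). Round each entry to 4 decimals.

Form the Lagrangian:
  L(x, lambda) = (1/2) x^T Q x + c^T x + lambda^T (A x - b)
Stationarity (grad_x L = 0): Q x + c + A^T lambda = 0.
Primal feasibility: A x = b.

This gives the KKT block system:
  [ Q   A^T ] [ x     ]   [-c ]
  [ A    0  ] [ lambda ] = [ b ]

Solving the linear system:
  x*      = (1.875, -1.375)
  lambda* = (6.375)
  f(x*)   = 19.0625

x* = (1.875, -1.375), lambda* = (6.375)


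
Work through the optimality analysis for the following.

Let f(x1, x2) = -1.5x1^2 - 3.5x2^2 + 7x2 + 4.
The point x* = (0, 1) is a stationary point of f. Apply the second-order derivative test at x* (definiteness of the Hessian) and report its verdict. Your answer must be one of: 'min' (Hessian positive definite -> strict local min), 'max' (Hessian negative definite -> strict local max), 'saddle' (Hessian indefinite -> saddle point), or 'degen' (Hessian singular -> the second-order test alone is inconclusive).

Compute the Hessian H = grad^2 f:
  H = [[-3, 0], [0, -7]]
Verify stationarity: grad f(x*) = H x* + g = (0, 0).
Eigenvalues of H: -7, -3.
Both eigenvalues < 0, so H is negative definite -> x* is a strict local max.

max


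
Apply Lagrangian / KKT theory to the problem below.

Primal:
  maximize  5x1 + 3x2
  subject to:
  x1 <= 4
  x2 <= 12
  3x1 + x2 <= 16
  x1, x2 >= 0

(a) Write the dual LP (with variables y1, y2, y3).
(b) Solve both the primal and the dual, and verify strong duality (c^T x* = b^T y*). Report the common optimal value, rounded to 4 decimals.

The standard primal-dual pair for 'max c^T x s.t. A x <= b, x >= 0' is:
  Dual:  min b^T y  s.t.  A^T y >= c,  y >= 0.

So the dual LP is:
  minimize  4y1 + 12y2 + 16y3
  subject to:
    y1 + 3y3 >= 5
    y2 + y3 >= 3
    y1, y2, y3 >= 0

Solving the primal: x* = (1.3333, 12).
  primal value c^T x* = 42.6667.
Solving the dual: y* = (0, 1.3333, 1.6667).
  dual value b^T y* = 42.6667.
Strong duality: c^T x* = b^T y*. Confirmed.

42.6667


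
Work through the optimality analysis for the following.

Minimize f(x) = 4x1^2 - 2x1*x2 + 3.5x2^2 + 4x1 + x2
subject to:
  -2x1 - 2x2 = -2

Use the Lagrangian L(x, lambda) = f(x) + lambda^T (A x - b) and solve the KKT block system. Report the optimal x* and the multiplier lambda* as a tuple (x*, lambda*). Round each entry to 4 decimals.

Form the Lagrangian:
  L(x, lambda) = (1/2) x^T Q x + c^T x + lambda^T (A x - b)
Stationarity (grad_x L = 0): Q x + c + A^T lambda = 0.
Primal feasibility: A x = b.

This gives the KKT block system:
  [ Q   A^T ] [ x     ]   [-c ]
  [ A    0  ] [ lambda ] = [ b ]

Solving the linear system:
  x*      = (0.3158, 0.6842)
  lambda* = (2.5789)
  f(x*)   = 3.5526

x* = (0.3158, 0.6842), lambda* = (2.5789)


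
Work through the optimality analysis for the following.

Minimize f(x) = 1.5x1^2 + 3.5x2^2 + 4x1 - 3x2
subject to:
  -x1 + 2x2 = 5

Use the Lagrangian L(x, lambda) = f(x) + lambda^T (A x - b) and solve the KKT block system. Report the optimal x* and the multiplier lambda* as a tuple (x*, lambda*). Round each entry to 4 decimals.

Form the Lagrangian:
  L(x, lambda) = (1/2) x^T Q x + c^T x + lambda^T (A x - b)
Stationarity (grad_x L = 0): Q x + c + A^T lambda = 0.
Primal feasibility: A x = b.

This gives the KKT block system:
  [ Q   A^T ] [ x     ]   [-c ]
  [ A    0  ] [ lambda ] = [ b ]

Solving the linear system:
  x*      = (-2.3684, 1.3158)
  lambda* = (-3.1053)
  f(x*)   = 1.0526

x* = (-2.3684, 1.3158), lambda* = (-3.1053)


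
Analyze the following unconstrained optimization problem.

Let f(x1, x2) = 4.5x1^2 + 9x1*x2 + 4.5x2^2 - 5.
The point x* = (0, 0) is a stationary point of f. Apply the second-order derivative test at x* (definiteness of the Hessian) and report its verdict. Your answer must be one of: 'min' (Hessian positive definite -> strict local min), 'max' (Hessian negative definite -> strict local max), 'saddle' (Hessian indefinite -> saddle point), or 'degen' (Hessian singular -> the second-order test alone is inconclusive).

Compute the Hessian H = grad^2 f:
  H = [[9, 9], [9, 9]]
Verify stationarity: grad f(x*) = H x* + g = (0, 0).
Eigenvalues of H: 0, 18.
H has a zero eigenvalue (singular; positive semidefinite but not definite), so H is neither positive definite, negative definite, nor indefinite. The second-order test alone is inconclusive -> degen.
(Indeed, f is constant along the null direction of H through x*, so x* is not a strict local extremum.)

degen


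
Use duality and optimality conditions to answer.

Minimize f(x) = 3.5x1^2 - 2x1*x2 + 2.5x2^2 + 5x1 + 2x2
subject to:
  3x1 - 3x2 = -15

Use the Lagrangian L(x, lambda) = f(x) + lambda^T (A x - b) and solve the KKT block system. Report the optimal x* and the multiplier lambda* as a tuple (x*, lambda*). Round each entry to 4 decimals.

Form the Lagrangian:
  L(x, lambda) = (1/2) x^T Q x + c^T x + lambda^T (A x - b)
Stationarity (grad_x L = 0): Q x + c + A^T lambda = 0.
Primal feasibility: A x = b.

This gives the KKT block system:
  [ Q   A^T ] [ x     ]   [-c ]
  [ A    0  ] [ lambda ] = [ b ]

Solving the linear system:
  x*      = (-2.75, 2.25)
  lambda* = (6.25)
  f(x*)   = 42.25

x* = (-2.75, 2.25), lambda* = (6.25)


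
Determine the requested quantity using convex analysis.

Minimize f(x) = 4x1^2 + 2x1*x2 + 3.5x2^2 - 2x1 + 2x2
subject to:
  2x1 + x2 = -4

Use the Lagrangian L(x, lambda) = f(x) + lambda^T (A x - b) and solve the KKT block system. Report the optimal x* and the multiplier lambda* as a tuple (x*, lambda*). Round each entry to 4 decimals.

Form the Lagrangian:
  L(x, lambda) = (1/2) x^T Q x + c^T x + lambda^T (A x - b)
Stationarity (grad_x L = 0): Q x + c + A^T lambda = 0.
Primal feasibility: A x = b.

This gives the KKT block system:
  [ Q   A^T ] [ x     ]   [-c ]
  [ A    0  ] [ lambda ] = [ b ]

Solving the linear system:
  x*      = (-1.5, -1)
  lambda* = (8)
  f(x*)   = 16.5

x* = (-1.5, -1), lambda* = (8)


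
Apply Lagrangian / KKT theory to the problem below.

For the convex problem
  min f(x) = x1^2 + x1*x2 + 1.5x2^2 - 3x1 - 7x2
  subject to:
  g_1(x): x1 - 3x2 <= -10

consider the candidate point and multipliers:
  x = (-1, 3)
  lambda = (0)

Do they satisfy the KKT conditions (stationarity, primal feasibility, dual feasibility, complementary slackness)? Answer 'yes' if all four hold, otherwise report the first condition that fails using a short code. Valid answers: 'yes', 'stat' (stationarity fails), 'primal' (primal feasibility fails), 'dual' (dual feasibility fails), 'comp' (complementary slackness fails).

Gradient of f: grad f(x) = Q x + c = (-2, 1)
Constraint values g_i(x) = a_i^T x - b_i:
  g_1((-1, 3)) = 0
Stationarity residual: grad f(x) + sum_i lambda_i a_i = (-2, 1)
  -> stationarity FAILS
Primal feasibility (all g_i <= 0): OK
Dual feasibility (all lambda_i >= 0): OK
Complementary slackness (lambda_i * g_i(x) = 0 for all i): OK

Verdict: the first failing condition is stationarity -> stat.

stat


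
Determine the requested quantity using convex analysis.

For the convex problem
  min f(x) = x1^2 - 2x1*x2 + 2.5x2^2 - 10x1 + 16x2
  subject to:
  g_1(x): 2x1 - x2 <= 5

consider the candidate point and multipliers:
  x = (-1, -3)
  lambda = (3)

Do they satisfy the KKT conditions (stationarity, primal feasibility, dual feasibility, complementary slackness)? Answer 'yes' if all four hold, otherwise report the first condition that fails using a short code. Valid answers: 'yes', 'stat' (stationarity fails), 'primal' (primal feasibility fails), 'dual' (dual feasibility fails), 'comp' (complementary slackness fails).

Gradient of f: grad f(x) = Q x + c = (-6, 3)
Constraint values g_i(x) = a_i^T x - b_i:
  g_1((-1, -3)) = -4
Stationarity residual: grad f(x) + sum_i lambda_i a_i = (0, 0)
  -> stationarity OK
Primal feasibility (all g_i <= 0): OK
Dual feasibility (all lambda_i >= 0): OK
Complementary slackness (lambda_i * g_i(x) = 0 for all i): FAILS

Verdict: the first failing condition is complementary_slackness -> comp.

comp


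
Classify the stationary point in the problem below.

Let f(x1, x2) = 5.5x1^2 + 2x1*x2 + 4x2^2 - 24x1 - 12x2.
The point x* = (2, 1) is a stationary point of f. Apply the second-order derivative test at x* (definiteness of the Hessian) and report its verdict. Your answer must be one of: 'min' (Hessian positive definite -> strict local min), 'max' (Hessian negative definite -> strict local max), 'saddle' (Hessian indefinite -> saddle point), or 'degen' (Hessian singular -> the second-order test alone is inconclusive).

Compute the Hessian H = grad^2 f:
  H = [[11, 2], [2, 8]]
Verify stationarity: grad f(x*) = H x* + g = (0, 0).
Eigenvalues of H: 7, 12.
Both eigenvalues > 0, so H is positive definite -> x* is a strict local min.

min


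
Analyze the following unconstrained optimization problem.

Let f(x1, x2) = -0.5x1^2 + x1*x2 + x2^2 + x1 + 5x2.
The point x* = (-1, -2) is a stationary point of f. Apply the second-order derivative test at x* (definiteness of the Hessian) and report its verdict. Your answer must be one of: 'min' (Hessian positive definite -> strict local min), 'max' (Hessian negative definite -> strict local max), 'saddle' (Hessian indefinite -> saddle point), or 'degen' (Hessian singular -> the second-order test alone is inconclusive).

Compute the Hessian H = grad^2 f:
  H = [[-1, 1], [1, 2]]
Verify stationarity: grad f(x*) = H x* + g = (0, 0).
Eigenvalues of H: -1.3028, 2.3028.
Eigenvalues have mixed signs, so H is indefinite -> x* is a saddle point.

saddle


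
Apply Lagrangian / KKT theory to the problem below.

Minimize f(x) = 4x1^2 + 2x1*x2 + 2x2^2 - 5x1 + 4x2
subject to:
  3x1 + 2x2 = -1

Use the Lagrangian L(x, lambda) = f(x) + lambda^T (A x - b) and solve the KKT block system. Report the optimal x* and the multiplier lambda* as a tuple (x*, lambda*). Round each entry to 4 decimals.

Form the Lagrangian:
  L(x, lambda) = (1/2) x^T Q x + c^T x + lambda^T (A x - b)
Stationarity (grad_x L = 0): Q x + c + A^T lambda = 0.
Primal feasibility: A x = b.

This gives the KKT block system:
  [ Q   A^T ] [ x     ]   [-c ]
  [ A    0  ] [ lambda ] = [ b ]

Solving the linear system:
  x*      = (0.8182, -1.7273)
  lambda* = (0.6364)
  f(x*)   = -5.1818

x* = (0.8182, -1.7273), lambda* = (0.6364)


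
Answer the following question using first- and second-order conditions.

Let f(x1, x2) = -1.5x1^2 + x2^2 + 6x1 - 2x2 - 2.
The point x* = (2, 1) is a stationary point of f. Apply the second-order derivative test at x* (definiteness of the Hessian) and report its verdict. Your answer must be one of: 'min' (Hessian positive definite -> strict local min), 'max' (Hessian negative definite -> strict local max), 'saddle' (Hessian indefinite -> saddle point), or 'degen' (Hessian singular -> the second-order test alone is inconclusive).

Compute the Hessian H = grad^2 f:
  H = [[-3, 0], [0, 2]]
Verify stationarity: grad f(x*) = H x* + g = (0, 0).
Eigenvalues of H: -3, 2.
Eigenvalues have mixed signs, so H is indefinite -> x* is a saddle point.

saddle


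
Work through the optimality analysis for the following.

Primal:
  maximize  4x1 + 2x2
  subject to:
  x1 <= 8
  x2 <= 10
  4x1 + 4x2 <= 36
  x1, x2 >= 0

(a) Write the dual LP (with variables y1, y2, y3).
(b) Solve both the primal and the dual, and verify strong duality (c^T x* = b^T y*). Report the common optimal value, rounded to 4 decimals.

The standard primal-dual pair for 'max c^T x s.t. A x <= b, x >= 0' is:
  Dual:  min b^T y  s.t.  A^T y >= c,  y >= 0.

So the dual LP is:
  minimize  8y1 + 10y2 + 36y3
  subject to:
    y1 + 4y3 >= 4
    y2 + 4y3 >= 2
    y1, y2, y3 >= 0

Solving the primal: x* = (8, 1).
  primal value c^T x* = 34.
Solving the dual: y* = (2, 0, 0.5).
  dual value b^T y* = 34.
Strong duality: c^T x* = b^T y*. Confirmed.

34


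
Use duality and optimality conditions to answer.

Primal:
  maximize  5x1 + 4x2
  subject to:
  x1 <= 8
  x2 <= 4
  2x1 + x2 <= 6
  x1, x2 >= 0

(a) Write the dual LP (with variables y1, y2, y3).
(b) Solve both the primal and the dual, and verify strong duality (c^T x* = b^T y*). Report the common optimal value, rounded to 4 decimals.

The standard primal-dual pair for 'max c^T x s.t. A x <= b, x >= 0' is:
  Dual:  min b^T y  s.t.  A^T y >= c,  y >= 0.

So the dual LP is:
  minimize  8y1 + 4y2 + 6y3
  subject to:
    y1 + 2y3 >= 5
    y2 + y3 >= 4
    y1, y2, y3 >= 0

Solving the primal: x* = (1, 4).
  primal value c^T x* = 21.
Solving the dual: y* = (0, 1.5, 2.5).
  dual value b^T y* = 21.
Strong duality: c^T x* = b^T y*. Confirmed.

21


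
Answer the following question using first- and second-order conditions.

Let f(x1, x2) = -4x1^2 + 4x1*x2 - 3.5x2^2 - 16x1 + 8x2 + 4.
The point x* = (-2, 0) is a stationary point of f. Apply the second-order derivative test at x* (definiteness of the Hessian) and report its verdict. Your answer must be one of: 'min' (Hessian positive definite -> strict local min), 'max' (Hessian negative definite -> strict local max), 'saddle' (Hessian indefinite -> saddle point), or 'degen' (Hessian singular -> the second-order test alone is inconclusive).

Compute the Hessian H = grad^2 f:
  H = [[-8, 4], [4, -7]]
Verify stationarity: grad f(x*) = H x* + g = (0, 0).
Eigenvalues of H: -11.5311, -3.4689.
Both eigenvalues < 0, so H is negative definite -> x* is a strict local max.

max


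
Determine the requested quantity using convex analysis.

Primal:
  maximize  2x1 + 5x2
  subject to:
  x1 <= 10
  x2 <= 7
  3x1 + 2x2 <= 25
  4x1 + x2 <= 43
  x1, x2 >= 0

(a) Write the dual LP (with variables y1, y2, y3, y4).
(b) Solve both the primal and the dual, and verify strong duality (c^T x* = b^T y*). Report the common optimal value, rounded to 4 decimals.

The standard primal-dual pair for 'max c^T x s.t. A x <= b, x >= 0' is:
  Dual:  min b^T y  s.t.  A^T y >= c,  y >= 0.

So the dual LP is:
  minimize  10y1 + 7y2 + 25y3 + 43y4
  subject to:
    y1 + 3y3 + 4y4 >= 2
    y2 + 2y3 + y4 >= 5
    y1, y2, y3, y4 >= 0

Solving the primal: x* = (3.6667, 7).
  primal value c^T x* = 42.3333.
Solving the dual: y* = (0, 3.6667, 0.6667, 0).
  dual value b^T y* = 42.3333.
Strong duality: c^T x* = b^T y*. Confirmed.

42.3333


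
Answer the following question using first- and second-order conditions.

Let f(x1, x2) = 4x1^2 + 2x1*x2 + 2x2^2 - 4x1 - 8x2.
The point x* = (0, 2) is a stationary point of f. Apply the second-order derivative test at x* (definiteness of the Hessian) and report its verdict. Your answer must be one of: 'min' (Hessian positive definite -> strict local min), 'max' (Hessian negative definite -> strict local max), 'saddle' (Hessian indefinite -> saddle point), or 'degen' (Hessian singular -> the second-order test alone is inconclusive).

Compute the Hessian H = grad^2 f:
  H = [[8, 2], [2, 4]]
Verify stationarity: grad f(x*) = H x* + g = (0, 0).
Eigenvalues of H: 3.1716, 8.8284.
Both eigenvalues > 0, so H is positive definite -> x* is a strict local min.

min


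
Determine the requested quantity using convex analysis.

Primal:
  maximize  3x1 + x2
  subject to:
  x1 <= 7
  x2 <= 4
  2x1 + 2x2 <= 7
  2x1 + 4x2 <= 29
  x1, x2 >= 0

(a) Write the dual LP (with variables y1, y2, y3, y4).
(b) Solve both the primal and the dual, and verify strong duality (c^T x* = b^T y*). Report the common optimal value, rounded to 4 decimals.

The standard primal-dual pair for 'max c^T x s.t. A x <= b, x >= 0' is:
  Dual:  min b^T y  s.t.  A^T y >= c,  y >= 0.

So the dual LP is:
  minimize  7y1 + 4y2 + 7y3 + 29y4
  subject to:
    y1 + 2y3 + 2y4 >= 3
    y2 + 2y3 + 4y4 >= 1
    y1, y2, y3, y4 >= 0

Solving the primal: x* = (3.5, 0).
  primal value c^T x* = 10.5.
Solving the dual: y* = (0, 0, 1.5, 0).
  dual value b^T y* = 10.5.
Strong duality: c^T x* = b^T y*. Confirmed.

10.5


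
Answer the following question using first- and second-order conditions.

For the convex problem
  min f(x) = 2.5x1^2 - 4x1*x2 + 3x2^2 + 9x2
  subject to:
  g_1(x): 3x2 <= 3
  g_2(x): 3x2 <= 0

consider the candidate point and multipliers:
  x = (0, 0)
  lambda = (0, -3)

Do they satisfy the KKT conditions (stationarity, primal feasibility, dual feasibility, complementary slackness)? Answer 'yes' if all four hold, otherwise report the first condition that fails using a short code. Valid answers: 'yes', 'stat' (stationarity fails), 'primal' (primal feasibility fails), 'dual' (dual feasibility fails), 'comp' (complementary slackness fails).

Gradient of f: grad f(x) = Q x + c = (0, 9)
Constraint values g_i(x) = a_i^T x - b_i:
  g_1((0, 0)) = -3
  g_2((0, 0)) = 0
Stationarity residual: grad f(x) + sum_i lambda_i a_i = (0, 0)
  -> stationarity OK
Primal feasibility (all g_i <= 0): OK
Dual feasibility (all lambda_i >= 0): FAILS
Complementary slackness (lambda_i * g_i(x) = 0 for all i): OK

Verdict: the first failing condition is dual_feasibility -> dual.

dual


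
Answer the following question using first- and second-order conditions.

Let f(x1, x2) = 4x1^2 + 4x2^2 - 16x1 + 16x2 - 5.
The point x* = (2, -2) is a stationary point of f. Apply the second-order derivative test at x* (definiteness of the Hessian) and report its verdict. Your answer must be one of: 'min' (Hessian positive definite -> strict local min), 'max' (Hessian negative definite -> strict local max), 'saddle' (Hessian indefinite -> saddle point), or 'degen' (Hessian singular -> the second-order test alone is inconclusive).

Compute the Hessian H = grad^2 f:
  H = [[8, 0], [0, 8]]
Verify stationarity: grad f(x*) = H x* + g = (0, 0).
Eigenvalues of H: 8, 8.
Both eigenvalues > 0, so H is positive definite -> x* is a strict local min.

min


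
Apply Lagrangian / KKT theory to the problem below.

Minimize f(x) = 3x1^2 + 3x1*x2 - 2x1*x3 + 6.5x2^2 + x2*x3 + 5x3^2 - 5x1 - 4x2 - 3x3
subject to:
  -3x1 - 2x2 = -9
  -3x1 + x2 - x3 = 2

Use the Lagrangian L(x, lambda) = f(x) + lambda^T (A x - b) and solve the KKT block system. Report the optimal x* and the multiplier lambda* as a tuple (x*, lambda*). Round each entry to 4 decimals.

Form the Lagrangian:
  L(x, lambda) = (1/2) x^T Q x + c^T x + lambda^T (A x - b)
Stationarity (grad_x L = 0): Q x + c + A^T lambda = 0.
Primal feasibility: A x = b.

This gives the KKT block system:
  [ Q   A^T ] [ x     ]   [-c ]
  [ A    0  ] [ lambda ] = [ b ]

Solving the linear system:
  x*      = (0.7733, 3.3401, -0.9798)
  lambda* = (14.878, -11.0048)
  f(x*)   = 70.8122

x* = (0.7733, 3.3401, -0.9798), lambda* = (14.878, -11.0048)


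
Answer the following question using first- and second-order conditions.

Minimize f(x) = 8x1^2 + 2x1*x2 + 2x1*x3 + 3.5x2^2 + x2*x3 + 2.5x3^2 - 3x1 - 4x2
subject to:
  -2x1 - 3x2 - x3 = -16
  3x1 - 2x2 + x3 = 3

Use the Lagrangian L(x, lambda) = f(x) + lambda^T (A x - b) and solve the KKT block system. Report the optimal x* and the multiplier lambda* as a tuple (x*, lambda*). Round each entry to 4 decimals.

Form the Lagrangian:
  L(x, lambda) = (1/2) x^T Q x + c^T x + lambda^T (A x - b)
Stationarity (grad_x L = 0): Q x + c + A^T lambda = 0.
Primal feasibility: A x = b.

This gives the KKT block system:
  [ Q   A^T ] [ x     ]   [-c ]
  [ A    0  ] [ lambda ] = [ b ]

Solving the linear system:
  x*      = (2.289, 3.0578, 2.2485)
  lambda* = (12.3976, -6.4807)
  f(x*)   = 99.3524

x* = (2.289, 3.0578, 2.2485), lambda* = (12.3976, -6.4807)
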